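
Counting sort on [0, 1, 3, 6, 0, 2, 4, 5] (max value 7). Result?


Count array: [2, 1, 1, 1, 1, 1, 1, 0]
Reconstruct: [0, 0, 1, 2, 3, 4, 5, 6]


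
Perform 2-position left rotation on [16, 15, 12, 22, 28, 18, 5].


Left rotate by 2: [12, 22, 28, 18, 5, 16, 15]


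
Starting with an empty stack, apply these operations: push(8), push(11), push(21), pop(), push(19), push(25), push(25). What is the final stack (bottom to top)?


push(8) -> [8]
push(11) -> [8, 11]
push(21) -> [8, 11, 21]
pop() returns 21 -> [8, 11]
push(19) -> [8, 11, 19]
push(25) -> [8, 11, 19, 25]
push(25) -> [8, 11, 19, 25, 25]
Final stack (bottom to top): [8, 11, 19, 25, 25]


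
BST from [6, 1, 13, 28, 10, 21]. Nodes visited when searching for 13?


BST root = 6
Search for 13: compare at each node
Path: [6, 13]


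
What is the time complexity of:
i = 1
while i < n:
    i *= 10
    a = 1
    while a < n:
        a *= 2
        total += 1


Per nesting level: O(log n) * O(log n) = O((log n)^2)
Complexity: O((log n)^2)


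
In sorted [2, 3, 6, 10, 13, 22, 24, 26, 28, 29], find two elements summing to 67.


Two pointers: lo=0, hi=9
No pair sums to 67


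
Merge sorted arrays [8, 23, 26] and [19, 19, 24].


Compare heads, take smaller each step.
Merged: [8, 19, 19, 23, 24, 26]


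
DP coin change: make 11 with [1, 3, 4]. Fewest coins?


dp[0]=0; dp[i]=1+min(dp[i-c] for c in coins)
...dp[6]=2, dp[7]=2, dp[8]=2, dp[9]=3, dp[10]=3, dp[11]=3
Minimum coins for 11 = 3


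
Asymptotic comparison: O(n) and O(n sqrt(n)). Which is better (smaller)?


linear grows slower than n^1.5
O(n) is asymptotically smaller; O(n sqrt(n)) grows faster


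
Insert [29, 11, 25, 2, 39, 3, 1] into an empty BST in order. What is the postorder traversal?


Root = 29; build tree by BST insertion.
Postorder traversal: [1, 3, 2, 25, 11, 39, 29]


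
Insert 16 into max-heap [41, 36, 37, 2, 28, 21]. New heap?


Append 16: [41, 36, 37, 2, 28, 21, 16]
Bubble up: no swaps needed
Result: [41, 36, 37, 2, 28, 21, 16]


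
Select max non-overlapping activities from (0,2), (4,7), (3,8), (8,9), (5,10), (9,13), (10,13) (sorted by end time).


Greedy: pick earliest-ending, then skip overlaps.
Selected (4 activities): [(0, 2), (4, 7), (8, 9), (9, 13)]


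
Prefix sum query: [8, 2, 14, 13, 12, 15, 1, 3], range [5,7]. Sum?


Prefix sums: [0, 8, 10, 24, 37, 49, 64, 65, 68]
Sum[5..7] = prefix[8] - prefix[5] = 68 - 49 = 19


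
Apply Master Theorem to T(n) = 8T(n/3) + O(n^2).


a=8, b=3, c=2. log_3(8)=1.893 < c=2. Case 3: O(n^c) = O(n^2)
Complexity: O(n^2)


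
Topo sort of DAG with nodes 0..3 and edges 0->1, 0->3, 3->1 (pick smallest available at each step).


Kahn's algorithm, process smallest node first
Order: [0, 2, 3, 1]


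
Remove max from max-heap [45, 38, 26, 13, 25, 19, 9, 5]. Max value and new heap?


Max = 45
Replace root with last, heapify down
Resulting heap: [38, 25, 26, 13, 5, 19, 9]


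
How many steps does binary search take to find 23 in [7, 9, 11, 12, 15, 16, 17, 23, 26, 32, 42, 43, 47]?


Search for 23:
[0,12] mid=6 arr[6]=17
[7,12] mid=9 arr[9]=32
[7,8] mid=7 arr[7]=23
Total: 3 comparisons


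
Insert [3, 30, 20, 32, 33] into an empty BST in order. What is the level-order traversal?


Root = 3; build tree by BST insertion.
Level-Order traversal: [3, 30, 20, 32, 33]


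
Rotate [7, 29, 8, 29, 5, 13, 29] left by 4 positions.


Left rotate by 4: [5, 13, 29, 7, 29, 8, 29]


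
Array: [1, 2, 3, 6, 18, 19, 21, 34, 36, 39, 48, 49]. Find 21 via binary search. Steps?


Search for 21:
[0,11] mid=5 arr[5]=19
[6,11] mid=8 arr[8]=36
[6,7] mid=6 arr[6]=21
Total: 3 comparisons


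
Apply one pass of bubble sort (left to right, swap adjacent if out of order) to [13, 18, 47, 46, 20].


After one pass: [13, 18, 46, 20, 47]


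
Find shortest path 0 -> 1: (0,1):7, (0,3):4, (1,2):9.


Dijkstra from 0:
Distances: {0: 0, 1: 7, 2: 16, 3: 4}
Shortest distance to 1 = 7, path = [0, 1]


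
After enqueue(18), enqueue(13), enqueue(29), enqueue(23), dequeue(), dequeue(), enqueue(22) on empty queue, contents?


enqueue(18) -> [18]
enqueue(13) -> [18, 13]
enqueue(29) -> [18, 13, 29]
enqueue(23) -> [18, 13, 29, 23]
dequeue() returns 18 -> [13, 29, 23]
dequeue() returns 13 -> [29, 23]
enqueue(22) -> [29, 23, 22]
Final queue (front to back): [29, 23, 22]


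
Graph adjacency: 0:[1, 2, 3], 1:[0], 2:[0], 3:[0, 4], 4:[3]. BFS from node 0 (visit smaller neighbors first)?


BFS queue: start with [0]
Visit order: [0, 1, 2, 3, 4]


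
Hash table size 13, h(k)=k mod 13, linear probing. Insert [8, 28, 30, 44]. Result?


Insertions: 8->slot 8; 28->slot 2; 30->slot 4; 44->slot 5
Table: [None, None, 28, None, 30, 44, None, None, 8, None, None, None, None]


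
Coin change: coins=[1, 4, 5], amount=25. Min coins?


dp[0]=0; dp[i]=1+min(dp[i-c] for c in coins)
...dp[20]=4, dp[21]=5, dp[22]=5, dp[23]=5, dp[24]=5, dp[25]=5
Minimum coins for 25 = 5


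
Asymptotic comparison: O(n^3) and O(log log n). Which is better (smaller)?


double-logarithmic grows slower than cubic
O(log log n) is asymptotically smaller; O(n^3) grows faster


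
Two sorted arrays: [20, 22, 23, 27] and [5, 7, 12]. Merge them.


Compare heads, take smaller each step.
Merged: [5, 7, 12, 20, 22, 23, 27]


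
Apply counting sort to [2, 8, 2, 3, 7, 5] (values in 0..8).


Count array: [0, 0, 2, 1, 0, 1, 0, 1, 1]
Reconstruct: [2, 2, 3, 5, 7, 8]


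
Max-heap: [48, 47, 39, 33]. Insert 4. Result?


Append 4: [48, 47, 39, 33, 4]
Bubble up: no swaps needed
Result: [48, 47, 39, 33, 4]


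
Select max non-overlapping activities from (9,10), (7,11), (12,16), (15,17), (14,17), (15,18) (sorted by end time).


Greedy: pick earliest-ending, then skip overlaps.
Selected (2 activities): [(9, 10), (12, 16)]


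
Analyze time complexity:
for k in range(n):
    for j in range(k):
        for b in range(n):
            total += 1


Per nesting level: O(n) * O(n) [triangular over k] * O(n) = O(n^3)
Complexity: O(n^3)


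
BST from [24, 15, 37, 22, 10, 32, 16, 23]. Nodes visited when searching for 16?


BST root = 24
Search for 16: compare at each node
Path: [24, 15, 22, 16]


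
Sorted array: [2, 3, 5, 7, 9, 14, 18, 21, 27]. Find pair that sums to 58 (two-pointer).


Two pointers: lo=0, hi=8
No pair sums to 58


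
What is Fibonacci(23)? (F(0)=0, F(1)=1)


F(n)=F(n-1)+F(n-2)
...F(21)=10946, F(22)=17711, F(23)=28657


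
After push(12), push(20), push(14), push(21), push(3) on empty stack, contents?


push(12) -> [12]
push(20) -> [12, 20]
push(14) -> [12, 20, 14]
push(21) -> [12, 20, 14, 21]
push(3) -> [12, 20, 14, 21, 3]
Final stack (bottom to top): [12, 20, 14, 21, 3]


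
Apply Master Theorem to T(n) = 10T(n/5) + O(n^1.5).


a=10, b=5, c=1.5. log_5(10)=1.431 < c=1.5. Case 3: O(n^c) = O(n^1.500)
Complexity: O(n^1.500)


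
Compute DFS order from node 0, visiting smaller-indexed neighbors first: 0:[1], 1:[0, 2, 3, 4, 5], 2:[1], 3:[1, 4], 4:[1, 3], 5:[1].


DFS stack-based: start with [0]
Visit order: [0, 1, 2, 3, 4, 5]


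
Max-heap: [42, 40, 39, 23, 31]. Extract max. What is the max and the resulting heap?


Max = 42
Replace root with last, heapify down
Resulting heap: [40, 31, 39, 23]


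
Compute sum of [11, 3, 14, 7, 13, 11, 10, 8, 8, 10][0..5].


Prefix sums: [0, 11, 14, 28, 35, 48, 59, 69, 77, 85, 95]
Sum[0..5] = prefix[6] - prefix[0] = 59 - 0 = 59


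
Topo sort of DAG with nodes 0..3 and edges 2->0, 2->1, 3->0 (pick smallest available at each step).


Kahn's algorithm, process smallest node first
Order: [2, 1, 3, 0]


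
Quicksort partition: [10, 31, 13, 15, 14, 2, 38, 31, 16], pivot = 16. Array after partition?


Elements <= 16 go left of pivot.
Result: [10, 13, 15, 14, 2, 16, 38, 31, 31], pivot at index 5


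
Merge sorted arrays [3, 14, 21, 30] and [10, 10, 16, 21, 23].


Compare heads, take smaller each step.
Merged: [3, 10, 10, 14, 16, 21, 21, 23, 30]


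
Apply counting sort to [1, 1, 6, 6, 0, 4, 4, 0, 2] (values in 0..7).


Count array: [2, 2, 1, 0, 2, 0, 2, 0]
Reconstruct: [0, 0, 1, 1, 2, 4, 4, 6, 6]


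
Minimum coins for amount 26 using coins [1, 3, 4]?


dp[0]=0; dp[i]=1+min(dp[i-c] for c in coins)
...dp[21]=6, dp[22]=6, dp[23]=6, dp[24]=6, dp[25]=7, dp[26]=7
Minimum coins for 26 = 7


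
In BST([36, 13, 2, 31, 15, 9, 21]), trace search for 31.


BST root = 36
Search for 31: compare at each node
Path: [36, 13, 31]


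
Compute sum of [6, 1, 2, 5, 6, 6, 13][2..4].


Prefix sums: [0, 6, 7, 9, 14, 20, 26, 39]
Sum[2..4] = prefix[5] - prefix[2] = 20 - 7 = 13


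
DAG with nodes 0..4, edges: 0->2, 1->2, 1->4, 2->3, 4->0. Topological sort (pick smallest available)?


Kahn's algorithm, process smallest node first
Order: [1, 4, 0, 2, 3]


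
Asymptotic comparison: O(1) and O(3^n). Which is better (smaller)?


constant grows slower than exponential (base 3)
O(1) is asymptotically smaller; O(3^n) grows faster


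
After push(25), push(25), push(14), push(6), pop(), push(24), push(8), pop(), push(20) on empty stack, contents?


push(25) -> [25]
push(25) -> [25, 25]
push(14) -> [25, 25, 14]
push(6) -> [25, 25, 14, 6]
pop() returns 6 -> [25, 25, 14]
push(24) -> [25, 25, 14, 24]
push(8) -> [25, 25, 14, 24, 8]
pop() returns 8 -> [25, 25, 14, 24]
push(20) -> [25, 25, 14, 24, 20]
Final stack (bottom to top): [25, 25, 14, 24, 20]


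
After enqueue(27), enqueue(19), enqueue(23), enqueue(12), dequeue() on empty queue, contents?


enqueue(27) -> [27]
enqueue(19) -> [27, 19]
enqueue(23) -> [27, 19, 23]
enqueue(12) -> [27, 19, 23, 12]
dequeue() returns 27 -> [19, 23, 12]
Final queue (front to back): [19, 23, 12]


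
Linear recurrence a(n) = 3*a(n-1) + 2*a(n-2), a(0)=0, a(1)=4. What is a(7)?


Build bottom-up:
...a(5)=556, a(6)=1980, a(7)=3*1980+2*556=7052


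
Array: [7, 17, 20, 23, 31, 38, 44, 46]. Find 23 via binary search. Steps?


Search for 23:
[0,7] mid=3 arr[3]=23
Total: 1 comparisons


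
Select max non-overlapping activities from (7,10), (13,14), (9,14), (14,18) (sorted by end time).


Greedy: pick earliest-ending, then skip overlaps.
Selected (3 activities): [(7, 10), (13, 14), (14, 18)]


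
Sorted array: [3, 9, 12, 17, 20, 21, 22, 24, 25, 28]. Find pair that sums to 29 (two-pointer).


Two pointers: lo=0, hi=9
Found pair: (9, 20) summing to 29


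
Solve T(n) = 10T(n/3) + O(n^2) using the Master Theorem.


a=10, b=3, c=2. log_3(10)=2.096 > c=2. Case 1: O(n^log_b(a)) = O(n^2.096)
Complexity: O(n^2.096)


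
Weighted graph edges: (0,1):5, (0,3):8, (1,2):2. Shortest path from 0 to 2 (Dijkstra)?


Dijkstra from 0:
Distances: {0: 0, 1: 5, 2: 7, 3: 8}
Shortest distance to 2 = 7, path = [0, 1, 2]


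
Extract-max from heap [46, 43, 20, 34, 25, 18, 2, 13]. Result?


Max = 46
Replace root with last, heapify down
Resulting heap: [43, 34, 20, 13, 25, 18, 2]


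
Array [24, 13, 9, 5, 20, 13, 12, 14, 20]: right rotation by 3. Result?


Right rotate by 3: [12, 14, 20, 24, 13, 9, 5, 20, 13]


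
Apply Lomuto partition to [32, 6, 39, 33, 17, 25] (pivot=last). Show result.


Elements <= 25 go left of pivot.
Result: [6, 17, 25, 33, 32, 39], pivot at index 2


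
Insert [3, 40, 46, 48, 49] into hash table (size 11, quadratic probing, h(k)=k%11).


Insertions: 3->slot 3; 40->slot 7; 46->slot 2; 48->slot 4; 49->slot 5
Table: [None, None, 46, 3, 48, 49, None, 40, None, None, None]


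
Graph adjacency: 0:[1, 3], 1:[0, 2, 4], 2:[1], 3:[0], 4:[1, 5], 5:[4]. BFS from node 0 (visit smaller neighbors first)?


BFS queue: start with [0]
Visit order: [0, 1, 3, 2, 4, 5]


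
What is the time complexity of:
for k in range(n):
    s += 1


Per nesting level: O(n) = O(n)
Complexity: O(n)


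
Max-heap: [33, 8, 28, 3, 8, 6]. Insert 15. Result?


Append 15: [33, 8, 28, 3, 8, 6, 15]
Bubble up: no swaps needed
Result: [33, 8, 28, 3, 8, 6, 15]


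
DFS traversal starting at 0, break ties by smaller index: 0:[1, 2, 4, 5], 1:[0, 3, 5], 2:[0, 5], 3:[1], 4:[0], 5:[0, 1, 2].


DFS stack-based: start with [0]
Visit order: [0, 1, 3, 5, 2, 4]


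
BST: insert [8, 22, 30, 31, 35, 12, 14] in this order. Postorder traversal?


Root = 8; build tree by BST insertion.
Postorder traversal: [14, 12, 35, 31, 30, 22, 8]


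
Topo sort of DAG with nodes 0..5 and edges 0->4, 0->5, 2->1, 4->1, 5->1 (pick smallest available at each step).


Kahn's algorithm, process smallest node first
Order: [0, 2, 3, 4, 5, 1]


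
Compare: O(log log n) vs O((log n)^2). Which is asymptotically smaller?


double-logarithmic grows slower than polylogarithmic
O(log log n) is asymptotically smaller; O((log n)^2) grows faster


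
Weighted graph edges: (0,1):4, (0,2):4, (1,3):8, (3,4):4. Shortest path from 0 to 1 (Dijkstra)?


Dijkstra from 0:
Distances: {0: 0, 1: 4, 2: 4, 3: 12, 4: 16}
Shortest distance to 1 = 4, path = [0, 1]


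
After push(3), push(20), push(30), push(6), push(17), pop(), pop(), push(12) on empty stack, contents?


push(3) -> [3]
push(20) -> [3, 20]
push(30) -> [3, 20, 30]
push(6) -> [3, 20, 30, 6]
push(17) -> [3, 20, 30, 6, 17]
pop() returns 17 -> [3, 20, 30, 6]
pop() returns 6 -> [3, 20, 30]
push(12) -> [3, 20, 30, 12]
Final stack (bottom to top): [3, 20, 30, 12]


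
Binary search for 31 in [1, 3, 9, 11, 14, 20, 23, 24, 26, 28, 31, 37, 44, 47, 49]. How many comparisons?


Search for 31:
[0,14] mid=7 arr[7]=24
[8,14] mid=11 arr[11]=37
[8,10] mid=9 arr[9]=28
[10,10] mid=10 arr[10]=31
Total: 4 comparisons


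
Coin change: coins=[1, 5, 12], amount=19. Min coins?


dp[0]=0; dp[i]=1+min(dp[i-c] for c in coins)
...dp[14]=3, dp[15]=3, dp[16]=4, dp[17]=2, dp[18]=3, dp[19]=4
Minimum coins for 19 = 4


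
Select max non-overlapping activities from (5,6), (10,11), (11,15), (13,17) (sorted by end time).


Greedy: pick earliest-ending, then skip overlaps.
Selected (3 activities): [(5, 6), (10, 11), (11, 15)]


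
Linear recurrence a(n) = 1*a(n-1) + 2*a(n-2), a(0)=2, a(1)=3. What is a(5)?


Build bottom-up:
...a(3)=13, a(4)=27, a(5)=1*27+2*13=53


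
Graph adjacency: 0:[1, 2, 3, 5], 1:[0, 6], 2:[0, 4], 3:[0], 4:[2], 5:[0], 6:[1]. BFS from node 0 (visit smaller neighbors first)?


BFS queue: start with [0]
Visit order: [0, 1, 2, 3, 5, 6, 4]


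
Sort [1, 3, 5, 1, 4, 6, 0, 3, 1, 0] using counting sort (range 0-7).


Count array: [2, 3, 0, 2, 1, 1, 1, 0]
Reconstruct: [0, 0, 1, 1, 1, 3, 3, 4, 5, 6]


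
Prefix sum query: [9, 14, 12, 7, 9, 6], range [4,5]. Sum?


Prefix sums: [0, 9, 23, 35, 42, 51, 57]
Sum[4..5] = prefix[6] - prefix[4] = 57 - 42 = 15


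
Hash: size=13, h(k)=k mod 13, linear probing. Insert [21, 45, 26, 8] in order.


Insertions: 21->slot 8; 45->slot 6; 26->slot 0; 8->slot 9
Table: [26, None, None, None, None, None, 45, None, 21, 8, None, None, None]


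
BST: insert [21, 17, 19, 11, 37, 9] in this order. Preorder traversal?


Root = 21; build tree by BST insertion.
Preorder traversal: [21, 17, 11, 9, 19, 37]


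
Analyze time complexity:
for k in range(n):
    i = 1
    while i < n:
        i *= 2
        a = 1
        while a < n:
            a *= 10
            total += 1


Per nesting level: O(n) * O(log n) * O(log n) = O(n (log n)^2)
Complexity: O(n (log n)^2)


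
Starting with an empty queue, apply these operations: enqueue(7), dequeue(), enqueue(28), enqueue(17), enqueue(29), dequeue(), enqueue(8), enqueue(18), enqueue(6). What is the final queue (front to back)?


enqueue(7) -> [7]
dequeue() returns 7 -> []
enqueue(28) -> [28]
enqueue(17) -> [28, 17]
enqueue(29) -> [28, 17, 29]
dequeue() returns 28 -> [17, 29]
enqueue(8) -> [17, 29, 8]
enqueue(18) -> [17, 29, 8, 18]
enqueue(6) -> [17, 29, 8, 18, 6]
Final queue (front to back): [17, 29, 8, 18, 6]


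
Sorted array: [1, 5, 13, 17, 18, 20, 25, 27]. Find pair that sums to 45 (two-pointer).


Two pointers: lo=0, hi=7
Found pair: (18, 27) summing to 45


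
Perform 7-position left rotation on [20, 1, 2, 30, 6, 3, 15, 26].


Left rotate by 7: [26, 20, 1, 2, 30, 6, 3, 15]


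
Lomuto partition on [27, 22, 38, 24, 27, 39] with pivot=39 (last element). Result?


Elements <= 39 go left of pivot.
Result: [27, 22, 38, 24, 27, 39], pivot at index 5


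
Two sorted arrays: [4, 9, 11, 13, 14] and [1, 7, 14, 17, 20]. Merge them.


Compare heads, take smaller each step.
Merged: [1, 4, 7, 9, 11, 13, 14, 14, 17, 20]


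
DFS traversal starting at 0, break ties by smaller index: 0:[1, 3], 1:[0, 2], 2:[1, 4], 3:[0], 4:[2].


DFS stack-based: start with [0]
Visit order: [0, 1, 2, 4, 3]


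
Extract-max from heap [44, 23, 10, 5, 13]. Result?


Max = 44
Replace root with last, heapify down
Resulting heap: [23, 13, 10, 5]


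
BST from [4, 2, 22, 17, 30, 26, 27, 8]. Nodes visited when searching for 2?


BST root = 4
Search for 2: compare at each node
Path: [4, 2]


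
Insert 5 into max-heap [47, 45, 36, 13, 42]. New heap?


Append 5: [47, 45, 36, 13, 42, 5]
Bubble up: no swaps needed
Result: [47, 45, 36, 13, 42, 5]


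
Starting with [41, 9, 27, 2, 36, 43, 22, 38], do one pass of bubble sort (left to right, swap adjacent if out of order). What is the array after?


After one pass: [9, 27, 2, 36, 41, 22, 38, 43]


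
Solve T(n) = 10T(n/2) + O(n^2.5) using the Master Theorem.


a=10, b=2, c=2.5. log_2(10)=3.322 > c=2.5. Case 1: O(n^log_b(a)) = O(n^3.322)
Complexity: O(n^3.322)


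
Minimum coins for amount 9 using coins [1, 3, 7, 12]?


dp[0]=0; dp[i]=1+min(dp[i-c] for c in coins)
...dp[4]=2, dp[5]=3, dp[6]=2, dp[7]=1, dp[8]=2, dp[9]=3
Minimum coins for 9 = 3


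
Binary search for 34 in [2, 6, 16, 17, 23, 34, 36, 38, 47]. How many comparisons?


Search for 34:
[0,8] mid=4 arr[4]=23
[5,8] mid=6 arr[6]=36
[5,5] mid=5 arr[5]=34
Total: 3 comparisons


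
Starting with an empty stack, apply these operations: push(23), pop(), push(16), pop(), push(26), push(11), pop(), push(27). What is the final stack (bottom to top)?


push(23) -> [23]
pop() returns 23 -> []
push(16) -> [16]
pop() returns 16 -> []
push(26) -> [26]
push(11) -> [26, 11]
pop() returns 11 -> [26]
push(27) -> [26, 27]
Final stack (bottom to top): [26, 27]


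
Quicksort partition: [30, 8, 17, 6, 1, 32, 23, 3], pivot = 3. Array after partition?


Elements <= 3 go left of pivot.
Result: [1, 3, 17, 6, 30, 32, 23, 8], pivot at index 1


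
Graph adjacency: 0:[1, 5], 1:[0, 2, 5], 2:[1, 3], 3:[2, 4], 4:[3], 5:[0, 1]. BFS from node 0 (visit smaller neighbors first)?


BFS queue: start with [0]
Visit order: [0, 1, 5, 2, 3, 4]


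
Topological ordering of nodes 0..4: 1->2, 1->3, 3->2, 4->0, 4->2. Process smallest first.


Kahn's algorithm, process smallest node first
Order: [1, 3, 4, 0, 2]


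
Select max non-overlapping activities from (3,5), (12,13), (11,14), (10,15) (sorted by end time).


Greedy: pick earliest-ending, then skip overlaps.
Selected (2 activities): [(3, 5), (12, 13)]


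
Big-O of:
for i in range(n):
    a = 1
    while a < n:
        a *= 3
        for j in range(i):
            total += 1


Per nesting level: O(n) * O(log n) * O(n) [triangular over i] = O(n^2 log n)
Complexity: O(n^2 log n)


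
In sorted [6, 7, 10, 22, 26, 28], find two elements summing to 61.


Two pointers: lo=0, hi=5
No pair sums to 61


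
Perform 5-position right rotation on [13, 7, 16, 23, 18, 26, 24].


Right rotate by 5: [16, 23, 18, 26, 24, 13, 7]


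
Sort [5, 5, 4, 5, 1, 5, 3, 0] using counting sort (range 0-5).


Count array: [1, 1, 0, 1, 1, 4]
Reconstruct: [0, 1, 3, 4, 5, 5, 5, 5]


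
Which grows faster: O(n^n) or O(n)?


linear grows slower than n^n
O(n) is asymptotically smaller; O(n^n) grows faster


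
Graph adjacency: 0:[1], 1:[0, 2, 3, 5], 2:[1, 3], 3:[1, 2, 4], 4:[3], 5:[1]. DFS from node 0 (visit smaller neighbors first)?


DFS stack-based: start with [0]
Visit order: [0, 1, 2, 3, 4, 5]


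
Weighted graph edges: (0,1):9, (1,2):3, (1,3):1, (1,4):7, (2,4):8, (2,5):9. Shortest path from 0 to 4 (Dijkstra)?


Dijkstra from 0:
Distances: {0: 0, 1: 9, 2: 12, 3: 10, 4: 16, 5: 21}
Shortest distance to 4 = 16, path = [0, 1, 4]


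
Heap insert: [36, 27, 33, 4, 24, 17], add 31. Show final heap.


Append 31: [36, 27, 33, 4, 24, 17, 31]
Bubble up: no swaps needed
Result: [36, 27, 33, 4, 24, 17, 31]


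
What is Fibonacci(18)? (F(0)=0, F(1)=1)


F(n)=F(n-1)+F(n-2)
...F(16)=987, F(17)=1597, F(18)=2584


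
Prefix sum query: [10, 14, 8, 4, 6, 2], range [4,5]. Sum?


Prefix sums: [0, 10, 24, 32, 36, 42, 44]
Sum[4..5] = prefix[6] - prefix[4] = 44 - 36 = 8


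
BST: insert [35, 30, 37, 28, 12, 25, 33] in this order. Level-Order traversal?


Root = 35; build tree by BST insertion.
Level-Order traversal: [35, 30, 37, 28, 33, 12, 25]


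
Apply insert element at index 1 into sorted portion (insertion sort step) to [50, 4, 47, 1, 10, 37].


After one pass: [4, 50, 47, 1, 10, 37]


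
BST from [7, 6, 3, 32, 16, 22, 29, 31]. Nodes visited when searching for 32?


BST root = 7
Search for 32: compare at each node
Path: [7, 32]


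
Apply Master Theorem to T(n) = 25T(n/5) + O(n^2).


a=25, b=5, c=2. log_5(25)=2 = c=2. Case 2: O(n^c log n) = O(n^2 log n)
Complexity: O(n^2 log n)


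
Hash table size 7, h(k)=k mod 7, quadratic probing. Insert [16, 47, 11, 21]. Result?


Insertions: 16->slot 2; 47->slot 5; 11->slot 4; 21->slot 0
Table: [21, None, 16, None, 11, 47, None]


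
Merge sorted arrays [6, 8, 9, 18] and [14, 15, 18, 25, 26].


Compare heads, take smaller each step.
Merged: [6, 8, 9, 14, 15, 18, 18, 25, 26]


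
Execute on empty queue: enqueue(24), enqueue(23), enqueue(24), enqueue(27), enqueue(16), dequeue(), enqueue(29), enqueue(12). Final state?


enqueue(24) -> [24]
enqueue(23) -> [24, 23]
enqueue(24) -> [24, 23, 24]
enqueue(27) -> [24, 23, 24, 27]
enqueue(16) -> [24, 23, 24, 27, 16]
dequeue() returns 24 -> [23, 24, 27, 16]
enqueue(29) -> [23, 24, 27, 16, 29]
enqueue(12) -> [23, 24, 27, 16, 29, 12]
Final queue (front to back): [23, 24, 27, 16, 29, 12]


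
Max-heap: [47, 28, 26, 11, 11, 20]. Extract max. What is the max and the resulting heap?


Max = 47
Replace root with last, heapify down
Resulting heap: [28, 20, 26, 11, 11]


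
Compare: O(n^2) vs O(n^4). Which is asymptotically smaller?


quadratic grows slower than quartic
O(n^2) is asymptotically smaller; O(n^4) grows faster


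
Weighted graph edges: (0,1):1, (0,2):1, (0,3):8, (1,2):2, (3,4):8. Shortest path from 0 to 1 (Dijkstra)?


Dijkstra from 0:
Distances: {0: 0, 1: 1, 2: 1, 3: 8, 4: 16}
Shortest distance to 1 = 1, path = [0, 1]


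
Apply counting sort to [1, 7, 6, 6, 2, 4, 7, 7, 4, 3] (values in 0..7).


Count array: [0, 1, 1, 1, 2, 0, 2, 3]
Reconstruct: [1, 2, 3, 4, 4, 6, 6, 7, 7, 7]


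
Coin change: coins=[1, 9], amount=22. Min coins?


dp[0]=0; dp[i]=1+min(dp[i-c] for c in coins)
...dp[17]=9, dp[18]=2, dp[19]=3, dp[20]=4, dp[21]=5, dp[22]=6
Minimum coins for 22 = 6


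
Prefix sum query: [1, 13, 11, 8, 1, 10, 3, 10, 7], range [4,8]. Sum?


Prefix sums: [0, 1, 14, 25, 33, 34, 44, 47, 57, 64]
Sum[4..8] = prefix[9] - prefix[4] = 64 - 33 = 31


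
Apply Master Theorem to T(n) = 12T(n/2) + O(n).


a=12, b=2, c=1. log_2(12)=3.585 > c=1. Case 1: O(n^log_b(a)) = O(n^3.585)
Complexity: O(n^3.585)


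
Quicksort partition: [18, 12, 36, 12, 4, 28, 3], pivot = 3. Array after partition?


Elements <= 3 go left of pivot.
Result: [3, 12, 36, 12, 4, 28, 18], pivot at index 0


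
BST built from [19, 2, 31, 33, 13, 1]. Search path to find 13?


BST root = 19
Search for 13: compare at each node
Path: [19, 2, 13]


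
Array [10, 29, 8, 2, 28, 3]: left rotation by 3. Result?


Left rotate by 3: [2, 28, 3, 10, 29, 8]


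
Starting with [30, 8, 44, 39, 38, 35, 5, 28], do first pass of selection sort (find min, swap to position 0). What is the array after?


After one pass: [5, 8, 44, 39, 38, 35, 30, 28]


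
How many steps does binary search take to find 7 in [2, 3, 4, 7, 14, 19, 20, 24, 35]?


Search for 7:
[0,8] mid=4 arr[4]=14
[0,3] mid=1 arr[1]=3
[2,3] mid=2 arr[2]=4
[3,3] mid=3 arr[3]=7
Total: 4 comparisons


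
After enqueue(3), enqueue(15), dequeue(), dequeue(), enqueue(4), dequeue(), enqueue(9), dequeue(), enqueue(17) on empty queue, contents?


enqueue(3) -> [3]
enqueue(15) -> [3, 15]
dequeue() returns 3 -> [15]
dequeue() returns 15 -> []
enqueue(4) -> [4]
dequeue() returns 4 -> []
enqueue(9) -> [9]
dequeue() returns 9 -> []
enqueue(17) -> [17]
Final queue (front to back): [17]


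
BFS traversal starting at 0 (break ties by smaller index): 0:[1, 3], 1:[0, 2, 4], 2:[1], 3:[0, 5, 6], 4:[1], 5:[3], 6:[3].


BFS queue: start with [0]
Visit order: [0, 1, 3, 2, 4, 5, 6]


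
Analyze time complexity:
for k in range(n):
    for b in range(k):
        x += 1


Per nesting level: O(n) * O(n) [triangular over k] = O(n^2)
Complexity: O(n^2)


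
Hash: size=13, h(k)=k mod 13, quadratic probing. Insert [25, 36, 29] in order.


Insertions: 25->slot 12; 36->slot 10; 29->slot 3
Table: [None, None, None, 29, None, None, None, None, None, None, 36, None, 25]


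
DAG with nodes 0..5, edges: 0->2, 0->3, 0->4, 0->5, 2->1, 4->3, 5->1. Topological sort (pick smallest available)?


Kahn's algorithm, process smallest node first
Order: [0, 2, 4, 3, 5, 1]


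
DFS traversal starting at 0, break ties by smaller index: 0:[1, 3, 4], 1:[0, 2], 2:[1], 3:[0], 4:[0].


DFS stack-based: start with [0]
Visit order: [0, 1, 2, 3, 4]


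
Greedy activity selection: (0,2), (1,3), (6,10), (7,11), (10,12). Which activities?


Greedy: pick earliest-ending, then skip overlaps.
Selected (3 activities): [(0, 2), (6, 10), (10, 12)]


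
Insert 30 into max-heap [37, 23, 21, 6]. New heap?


Append 30: [37, 23, 21, 6, 30]
Bubble up: swap idx 4(30) with idx 1(23)
Result: [37, 30, 21, 6, 23]


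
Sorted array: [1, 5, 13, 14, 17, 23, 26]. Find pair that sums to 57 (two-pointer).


Two pointers: lo=0, hi=6
No pair sums to 57


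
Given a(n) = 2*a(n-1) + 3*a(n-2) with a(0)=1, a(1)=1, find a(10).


Build bottom-up:
...a(8)=3281, a(9)=9841, a(10)=2*9841+3*3281=29525


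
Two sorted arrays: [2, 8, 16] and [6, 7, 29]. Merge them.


Compare heads, take smaller each step.
Merged: [2, 6, 7, 8, 16, 29]


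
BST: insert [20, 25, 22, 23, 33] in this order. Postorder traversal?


Root = 20; build tree by BST insertion.
Postorder traversal: [23, 22, 33, 25, 20]


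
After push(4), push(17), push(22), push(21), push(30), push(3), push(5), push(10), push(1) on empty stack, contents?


push(4) -> [4]
push(17) -> [4, 17]
push(22) -> [4, 17, 22]
push(21) -> [4, 17, 22, 21]
push(30) -> [4, 17, 22, 21, 30]
push(3) -> [4, 17, 22, 21, 30, 3]
push(5) -> [4, 17, 22, 21, 30, 3, 5]
push(10) -> [4, 17, 22, 21, 30, 3, 5, 10]
push(1) -> [4, 17, 22, 21, 30, 3, 5, 10, 1]
Final stack (bottom to top): [4, 17, 22, 21, 30, 3, 5, 10, 1]


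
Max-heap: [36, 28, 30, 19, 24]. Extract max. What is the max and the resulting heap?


Max = 36
Replace root with last, heapify down
Resulting heap: [30, 28, 24, 19]


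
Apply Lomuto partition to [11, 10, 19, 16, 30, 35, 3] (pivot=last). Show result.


Elements <= 3 go left of pivot.
Result: [3, 10, 19, 16, 30, 35, 11], pivot at index 0


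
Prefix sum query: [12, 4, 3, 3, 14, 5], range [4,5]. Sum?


Prefix sums: [0, 12, 16, 19, 22, 36, 41]
Sum[4..5] = prefix[6] - prefix[4] = 41 - 22 = 19


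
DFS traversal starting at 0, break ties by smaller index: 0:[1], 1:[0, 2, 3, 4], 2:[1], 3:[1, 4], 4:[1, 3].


DFS stack-based: start with [0]
Visit order: [0, 1, 2, 3, 4]


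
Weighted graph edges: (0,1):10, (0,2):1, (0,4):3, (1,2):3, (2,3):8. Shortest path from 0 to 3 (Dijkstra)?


Dijkstra from 0:
Distances: {0: 0, 1: 4, 2: 1, 3: 9, 4: 3}
Shortest distance to 3 = 9, path = [0, 2, 3]


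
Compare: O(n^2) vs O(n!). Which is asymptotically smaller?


quadratic grows slower than factorial
O(n^2) is asymptotically smaller; O(n!) grows faster


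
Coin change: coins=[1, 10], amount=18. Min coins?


dp[0]=0; dp[i]=1+min(dp[i-c] for c in coins)
...dp[13]=4, dp[14]=5, dp[15]=6, dp[16]=7, dp[17]=8, dp[18]=9
Minimum coins for 18 = 9


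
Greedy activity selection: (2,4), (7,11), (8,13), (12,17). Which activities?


Greedy: pick earliest-ending, then skip overlaps.
Selected (3 activities): [(2, 4), (7, 11), (12, 17)]


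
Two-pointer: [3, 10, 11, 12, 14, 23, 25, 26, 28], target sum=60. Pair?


Two pointers: lo=0, hi=8
No pair sums to 60


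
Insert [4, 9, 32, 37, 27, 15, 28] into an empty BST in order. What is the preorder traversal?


Root = 4; build tree by BST insertion.
Preorder traversal: [4, 9, 32, 27, 15, 28, 37]


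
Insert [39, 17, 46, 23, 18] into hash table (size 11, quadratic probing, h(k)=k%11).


Insertions: 39->slot 6; 17->slot 7; 46->slot 2; 23->slot 1; 18->slot 8
Table: [None, 23, 46, None, None, None, 39, 17, 18, None, None]


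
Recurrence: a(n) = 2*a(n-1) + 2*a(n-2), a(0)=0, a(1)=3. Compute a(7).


Build bottom-up:
...a(5)=132, a(6)=360, a(7)=2*360+2*132=984


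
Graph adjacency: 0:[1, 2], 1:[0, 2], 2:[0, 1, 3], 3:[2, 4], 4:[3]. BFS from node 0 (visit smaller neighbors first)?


BFS queue: start with [0]
Visit order: [0, 1, 2, 3, 4]


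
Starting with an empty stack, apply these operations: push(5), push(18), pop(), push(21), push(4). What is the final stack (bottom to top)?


push(5) -> [5]
push(18) -> [5, 18]
pop() returns 18 -> [5]
push(21) -> [5, 21]
push(4) -> [5, 21, 4]
Final stack (bottom to top): [5, 21, 4]


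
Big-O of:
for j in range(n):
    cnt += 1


Per nesting level: O(n) = O(n)
Complexity: O(n)


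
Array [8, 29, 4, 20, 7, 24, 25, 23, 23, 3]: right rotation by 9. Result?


Right rotate by 9: [29, 4, 20, 7, 24, 25, 23, 23, 3, 8]


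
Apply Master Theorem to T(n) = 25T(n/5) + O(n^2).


a=25, b=5, c=2. log_5(25)=2 = c=2. Case 2: O(n^c log n) = O(n^2 log n)
Complexity: O(n^2 log n)


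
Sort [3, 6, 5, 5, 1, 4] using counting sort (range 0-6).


Count array: [0, 1, 0, 1, 1, 2, 1]
Reconstruct: [1, 3, 4, 5, 5, 6]


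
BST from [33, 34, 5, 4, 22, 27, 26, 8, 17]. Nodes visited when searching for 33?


BST root = 33
Search for 33: compare at each node
Path: [33]


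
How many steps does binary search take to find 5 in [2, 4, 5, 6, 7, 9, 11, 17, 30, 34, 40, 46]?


Search for 5:
[0,11] mid=5 arr[5]=9
[0,4] mid=2 arr[2]=5
Total: 2 comparisons


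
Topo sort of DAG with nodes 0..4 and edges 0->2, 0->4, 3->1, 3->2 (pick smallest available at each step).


Kahn's algorithm, process smallest node first
Order: [0, 3, 1, 2, 4]


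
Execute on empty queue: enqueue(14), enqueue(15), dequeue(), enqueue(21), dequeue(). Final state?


enqueue(14) -> [14]
enqueue(15) -> [14, 15]
dequeue() returns 14 -> [15]
enqueue(21) -> [15, 21]
dequeue() returns 15 -> [21]
Final queue (front to back): [21]


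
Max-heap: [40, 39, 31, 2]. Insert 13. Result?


Append 13: [40, 39, 31, 2, 13]
Bubble up: no swaps needed
Result: [40, 39, 31, 2, 13]


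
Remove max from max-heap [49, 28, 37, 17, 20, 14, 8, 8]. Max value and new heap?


Max = 49
Replace root with last, heapify down
Resulting heap: [37, 28, 14, 17, 20, 8, 8]


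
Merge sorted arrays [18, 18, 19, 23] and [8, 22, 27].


Compare heads, take smaller each step.
Merged: [8, 18, 18, 19, 22, 23, 27]


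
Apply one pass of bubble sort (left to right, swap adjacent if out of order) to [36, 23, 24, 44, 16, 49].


After one pass: [23, 24, 36, 16, 44, 49]


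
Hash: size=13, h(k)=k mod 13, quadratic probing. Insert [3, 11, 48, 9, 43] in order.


Insertions: 3->slot 3; 11->slot 11; 48->slot 9; 9->slot 10; 43->slot 4
Table: [None, None, None, 3, 43, None, None, None, None, 48, 9, 11, None]


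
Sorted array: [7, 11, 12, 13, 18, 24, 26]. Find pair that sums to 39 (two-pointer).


Two pointers: lo=0, hi=6
Found pair: (13, 26) summing to 39


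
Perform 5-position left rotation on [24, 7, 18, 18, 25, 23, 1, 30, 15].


Left rotate by 5: [23, 1, 30, 15, 24, 7, 18, 18, 25]


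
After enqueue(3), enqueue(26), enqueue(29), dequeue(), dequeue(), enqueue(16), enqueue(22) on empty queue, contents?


enqueue(3) -> [3]
enqueue(26) -> [3, 26]
enqueue(29) -> [3, 26, 29]
dequeue() returns 3 -> [26, 29]
dequeue() returns 26 -> [29]
enqueue(16) -> [29, 16]
enqueue(22) -> [29, 16, 22]
Final queue (front to back): [29, 16, 22]


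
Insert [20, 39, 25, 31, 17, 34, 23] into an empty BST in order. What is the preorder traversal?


Root = 20; build tree by BST insertion.
Preorder traversal: [20, 17, 39, 25, 23, 31, 34]


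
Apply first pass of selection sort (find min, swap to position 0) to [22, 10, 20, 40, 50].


After one pass: [10, 22, 20, 40, 50]


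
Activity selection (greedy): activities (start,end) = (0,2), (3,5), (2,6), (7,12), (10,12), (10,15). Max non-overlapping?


Greedy: pick earliest-ending, then skip overlaps.
Selected (3 activities): [(0, 2), (3, 5), (7, 12)]


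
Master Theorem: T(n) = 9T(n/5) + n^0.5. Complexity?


a=9, b=5, c=0.5. log_5(9)=1.365 > c=0.5. Case 1: O(n^log_b(a)) = O(n^1.365)
Complexity: O(n^1.365)


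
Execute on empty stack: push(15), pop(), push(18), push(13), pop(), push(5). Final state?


push(15) -> [15]
pop() returns 15 -> []
push(18) -> [18]
push(13) -> [18, 13]
pop() returns 13 -> [18]
push(5) -> [18, 5]
Final stack (bottom to top): [18, 5]


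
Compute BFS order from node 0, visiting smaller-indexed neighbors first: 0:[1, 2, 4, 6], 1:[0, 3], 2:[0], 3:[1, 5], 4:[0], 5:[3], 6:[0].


BFS queue: start with [0]
Visit order: [0, 1, 2, 4, 6, 3, 5]


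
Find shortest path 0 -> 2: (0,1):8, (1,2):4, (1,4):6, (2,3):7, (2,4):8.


Dijkstra from 0:
Distances: {0: 0, 1: 8, 2: 12, 3: 19, 4: 14}
Shortest distance to 2 = 12, path = [0, 1, 2]


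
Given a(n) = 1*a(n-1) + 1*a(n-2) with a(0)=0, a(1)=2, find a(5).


Build bottom-up:
...a(3)=4, a(4)=6, a(5)=1*6+1*4=10


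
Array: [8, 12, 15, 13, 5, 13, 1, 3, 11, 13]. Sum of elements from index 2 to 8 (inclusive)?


Prefix sums: [0, 8, 20, 35, 48, 53, 66, 67, 70, 81, 94]
Sum[2..8] = prefix[9] - prefix[2] = 81 - 20 = 61


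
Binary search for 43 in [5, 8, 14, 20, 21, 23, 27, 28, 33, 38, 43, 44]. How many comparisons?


Search for 43:
[0,11] mid=5 arr[5]=23
[6,11] mid=8 arr[8]=33
[9,11] mid=10 arr[10]=43
Total: 3 comparisons


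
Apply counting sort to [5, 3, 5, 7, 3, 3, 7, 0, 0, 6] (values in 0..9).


Count array: [2, 0, 0, 3, 0, 2, 1, 2, 0, 0]
Reconstruct: [0, 0, 3, 3, 3, 5, 5, 6, 7, 7]


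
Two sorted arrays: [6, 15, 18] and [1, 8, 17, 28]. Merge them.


Compare heads, take smaller each step.
Merged: [1, 6, 8, 15, 17, 18, 28]


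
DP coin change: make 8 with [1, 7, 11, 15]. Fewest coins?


dp[0]=0; dp[i]=1+min(dp[i-c] for c in coins)
...dp[3]=3, dp[4]=4, dp[5]=5, dp[6]=6, dp[7]=1, dp[8]=2
Minimum coins for 8 = 2


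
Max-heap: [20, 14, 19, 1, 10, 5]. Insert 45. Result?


Append 45: [20, 14, 19, 1, 10, 5, 45]
Bubble up: swap idx 6(45) with idx 2(19); swap idx 2(45) with idx 0(20)
Result: [45, 14, 20, 1, 10, 5, 19]


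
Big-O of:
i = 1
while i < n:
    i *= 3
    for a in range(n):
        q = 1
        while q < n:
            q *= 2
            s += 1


Per nesting level: O(log n) * O(n) * O(log n) = O(n (log n)^2)
Complexity: O(n (log n)^2)


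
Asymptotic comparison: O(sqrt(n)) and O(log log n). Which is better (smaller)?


double-logarithmic grows slower than sublinear
O(log log n) is asymptotically smaller; O(sqrt(n)) grows faster


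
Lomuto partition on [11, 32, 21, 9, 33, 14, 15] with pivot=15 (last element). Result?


Elements <= 15 go left of pivot.
Result: [11, 9, 14, 15, 33, 21, 32], pivot at index 3


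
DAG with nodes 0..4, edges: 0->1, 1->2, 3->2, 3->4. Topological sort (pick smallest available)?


Kahn's algorithm, process smallest node first
Order: [0, 1, 3, 2, 4]


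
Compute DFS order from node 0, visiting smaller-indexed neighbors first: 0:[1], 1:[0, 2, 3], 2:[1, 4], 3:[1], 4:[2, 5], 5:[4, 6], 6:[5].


DFS stack-based: start with [0]
Visit order: [0, 1, 2, 4, 5, 6, 3]


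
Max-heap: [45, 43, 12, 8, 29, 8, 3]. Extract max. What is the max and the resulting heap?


Max = 45
Replace root with last, heapify down
Resulting heap: [43, 29, 12, 8, 3, 8]


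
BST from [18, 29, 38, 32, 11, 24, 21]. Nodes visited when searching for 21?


BST root = 18
Search for 21: compare at each node
Path: [18, 29, 24, 21]


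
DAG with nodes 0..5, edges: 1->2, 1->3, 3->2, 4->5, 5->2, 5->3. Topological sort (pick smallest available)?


Kahn's algorithm, process smallest node first
Order: [0, 1, 4, 5, 3, 2]


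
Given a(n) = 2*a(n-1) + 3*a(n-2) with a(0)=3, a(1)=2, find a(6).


Build bottom-up:
...a(4)=103, a(5)=302, a(6)=2*302+3*103=913


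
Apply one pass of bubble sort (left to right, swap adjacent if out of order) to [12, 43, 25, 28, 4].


After one pass: [12, 25, 28, 4, 43]


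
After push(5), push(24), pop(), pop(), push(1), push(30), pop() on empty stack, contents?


push(5) -> [5]
push(24) -> [5, 24]
pop() returns 24 -> [5]
pop() returns 5 -> []
push(1) -> [1]
push(30) -> [1, 30]
pop() returns 30 -> [1]
Final stack (bottom to top): [1]


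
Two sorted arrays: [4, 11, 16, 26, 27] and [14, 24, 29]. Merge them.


Compare heads, take smaller each step.
Merged: [4, 11, 14, 16, 24, 26, 27, 29]


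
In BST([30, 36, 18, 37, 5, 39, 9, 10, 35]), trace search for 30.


BST root = 30
Search for 30: compare at each node
Path: [30]


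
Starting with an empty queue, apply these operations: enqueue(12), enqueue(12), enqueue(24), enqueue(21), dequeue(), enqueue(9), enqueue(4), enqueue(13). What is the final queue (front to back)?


enqueue(12) -> [12]
enqueue(12) -> [12, 12]
enqueue(24) -> [12, 12, 24]
enqueue(21) -> [12, 12, 24, 21]
dequeue() returns 12 -> [12, 24, 21]
enqueue(9) -> [12, 24, 21, 9]
enqueue(4) -> [12, 24, 21, 9, 4]
enqueue(13) -> [12, 24, 21, 9, 4, 13]
Final queue (front to back): [12, 24, 21, 9, 4, 13]


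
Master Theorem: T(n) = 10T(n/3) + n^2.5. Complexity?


a=10, b=3, c=2.5. log_3(10)=2.096 < c=2.5. Case 3: O(n^c) = O(n^2.500)
Complexity: O(n^2.500)


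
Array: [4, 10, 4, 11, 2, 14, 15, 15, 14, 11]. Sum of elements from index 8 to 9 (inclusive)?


Prefix sums: [0, 4, 14, 18, 29, 31, 45, 60, 75, 89, 100]
Sum[8..9] = prefix[10] - prefix[8] = 100 - 75 = 25


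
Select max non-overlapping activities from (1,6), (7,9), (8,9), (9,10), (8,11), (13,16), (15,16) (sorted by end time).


Greedy: pick earliest-ending, then skip overlaps.
Selected (4 activities): [(1, 6), (7, 9), (9, 10), (13, 16)]


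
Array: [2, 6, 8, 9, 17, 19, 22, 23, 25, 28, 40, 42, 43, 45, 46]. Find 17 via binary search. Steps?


Search for 17:
[0,14] mid=7 arr[7]=23
[0,6] mid=3 arr[3]=9
[4,6] mid=5 arr[5]=19
[4,4] mid=4 arr[4]=17
Total: 4 comparisons


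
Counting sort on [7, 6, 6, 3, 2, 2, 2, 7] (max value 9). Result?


Count array: [0, 0, 3, 1, 0, 0, 2, 2, 0, 0]
Reconstruct: [2, 2, 2, 3, 6, 6, 7, 7]


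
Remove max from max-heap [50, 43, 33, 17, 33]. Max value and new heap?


Max = 50
Replace root with last, heapify down
Resulting heap: [43, 33, 33, 17]


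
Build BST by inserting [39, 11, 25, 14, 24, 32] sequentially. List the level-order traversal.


Root = 39; build tree by BST insertion.
Level-Order traversal: [39, 11, 25, 14, 32, 24]


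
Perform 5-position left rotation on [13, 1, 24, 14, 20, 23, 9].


Left rotate by 5: [23, 9, 13, 1, 24, 14, 20]
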